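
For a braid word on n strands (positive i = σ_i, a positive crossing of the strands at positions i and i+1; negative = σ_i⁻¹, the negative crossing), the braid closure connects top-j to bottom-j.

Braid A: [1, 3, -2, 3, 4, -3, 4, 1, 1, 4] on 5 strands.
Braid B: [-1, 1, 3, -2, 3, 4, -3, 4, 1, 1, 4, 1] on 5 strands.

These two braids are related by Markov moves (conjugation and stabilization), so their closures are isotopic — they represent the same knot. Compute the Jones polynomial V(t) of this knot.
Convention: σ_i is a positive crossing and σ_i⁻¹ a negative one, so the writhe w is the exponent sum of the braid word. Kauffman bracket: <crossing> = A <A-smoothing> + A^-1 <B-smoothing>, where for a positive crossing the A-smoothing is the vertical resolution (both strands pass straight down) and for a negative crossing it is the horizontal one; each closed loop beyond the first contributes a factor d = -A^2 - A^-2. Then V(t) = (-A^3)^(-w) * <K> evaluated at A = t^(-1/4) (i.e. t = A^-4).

Markov-equivalent braids have isotopic closures, hence identical knot invariants. Strip the Markov moves from each word to reach a common short braid β, then compute V(t) once on β.
Braid A: s1 s3 s2^-1 s3 s4 s3^-1 s4 s1 s1 s4 on 5 strands has no conjugating prefix/suffix or stabilization to strip; take β = s1 s3 s2^-1 s3 s4 s3^-1 s4 s1 s1 s4.
Braid B: s1^-1 s1 s3 s2^-1 s3 s4 s3^-1 s4 s1 s1 s4 s1 on 5 strands reduces by inverse Markov moves (closure unchanged at each step):
  Deconjugate: the word is γ·β·γ⁻¹ with γ = s1^-1 (prefix) and γ⁻¹ = s1 (suffix); strip both.
Reduced to β = s1 s3 s2^-1 s3 s4 s3^-1 s4 s1 s1 s4 on 5 strands, 10 crossings.
Both give the same β = s1 s3 s2^-1 s3 s4 s3^-1 s4 s1 s1 s4 on 5 strands, so one state sum suffices:
Braid: s1 s3 s2^-1 s3 s4 s3^-1 s4 s1 s1 s4 on 5 strands, 10 crossings.
Writhe w = (#positive) - (#negative) = 8 - 2 = 6.
Computing the Kauffman bracket via state sum. There are 2^10 = 1024 states.
Each crossing splits two ways (0=vertical, 1=horizontal). The state's weight is A^(#A-smoothings - #B-smoothings) * d^(loops - 1).
Tabulate the states by total A-exponent and number of loops L (A-exp: L × count):
  A^10: L=3 ×1
  A^8: L=2 ×6, L=4 ×4
  A^6: L=1 ×9, L=3 ×32, L=5 ×4
  A^4: L=2 ×70, L=4 ×49, L=6 ×1
  A^2: L=1 ×30, L=3 ×149, L=5 ×31
  A^0: L=2 ×99, L=4 ×144, L=6 ×9
  A^-2: L=3 ×136, L=5 ×73, L=7 ×1
  A^-4: L=4 ×101, L=6 ×19
  A^-6: L=5 ×43, L=7 ×2
  A^-8: L=6 ×10
  A^-10: L=7 ×1
Each group contributes A^e * Σ count * d^(L-1):
Powers of d = -A^2 - A^-2: d^2 = A^4 + 2 + A^-4; d^3 = -A^6 - 3*A^2 - 3*A^-2 - A^-6; d^4 = A^8 + 4*A^4 + 6 + 4*A^-4 + A^-8; d^5 = -A^10 - 5*A^6 - 10*A^2 - 10*A^-2 - 5*A^-6 - A^-10; d^6 = A^12 + 6*A^8 + 15*A^4 + 20 + 15*A^-4 + 6*A^-8 + A^-12.
  A^10 * (d^2) = A^14 + 2*A^10 + A^6
  A^8 * (6*d + 4*d^3) = -4*A^14 - 18*A^10 - 18*A^6 - 4*A^2
  A^6 * (9 + 32*d^2 + 4*d^4) = 4*A^14 + 48*A^10 + 97*A^6 + 48*A^2 + 4*A^-2
  A^4 * (70*d + 49*d^3 + d^5) = -A^14 - 54*A^10 - 227*A^6 - 227*A^2 - 54*A^-2 - A^-6
  A^2 * (30 + 149*d^2 + 31*d^4) = 31*A^10 + 273*A^6 + 514*A^2 + 273*A^-2 + 31*A^-6
  A^0 * (99*d + 144*d^3 + 9*d^5) = -9*A^10 - 189*A^6 - 621*A^2 - 621*A^-2 - 189*A^-6 - 9*A^-10
  A^-2 * (136*d^2 + 73*d^4 + d^6) = A^10 + 79*A^6 + 443*A^2 + 730*A^-2 + 443*A^-6 + 79*A^-10 + A^-14
  A^-4 * (101*d^3 + 19*d^5) = -19*A^6 - 196*A^2 - 493*A^-2 - 493*A^-6 - 196*A^-10 - 19*A^-14
  A^-6 * (43*d^4 + 2*d^6) = 2*A^6 + 55*A^2 + 202*A^-2 + 298*A^-6 + 202*A^-10 + 55*A^-14 + 2*A^-18
  A^-8 * (10*d^5) = -10*A^2 - 50*A^-2 - 100*A^-6 - 100*A^-10 - 50*A^-14 - 10*A^-18
  A^-10 * (d^6) = A^2 + 6*A^-2 + 15*A^-6 + 20*A^-10 + 15*A^-14 + 6*A^-18 + A^-22
Summing the groups: <K> = A^10 - A^6 + 3*A^2 - 3*A^-2 + 4*A^-6 - 4*A^-10 + 2*A^-14 - 2*A^-18 + A^-22
Normalise by the writhe: (-A^3)^(-w) = (-A^3)^(-6) = A^-18, so f(A) = A^-18 * <K> = A^-8 - A^-12 + 3*A^-16 - 3*A^-20 + 4*A^-24 - 4*A^-28 + 2*A^-32 - 2*A^-36 + A^-40.
Substitute A = t^(-1/4), i.e. A^e → t^(-e/4): V(t) = t^10 - 2*t^9 + 2*t^8 - 4*t^7 + 4*t^6 - 3*t^5 + 3*t^4 - t^3 + t^2

Answer: t^10 - 2*t^9 + 2*t^8 - 4*t^7 + 4*t^6 - 3*t^5 + 3*t^4 - t^3 + t^2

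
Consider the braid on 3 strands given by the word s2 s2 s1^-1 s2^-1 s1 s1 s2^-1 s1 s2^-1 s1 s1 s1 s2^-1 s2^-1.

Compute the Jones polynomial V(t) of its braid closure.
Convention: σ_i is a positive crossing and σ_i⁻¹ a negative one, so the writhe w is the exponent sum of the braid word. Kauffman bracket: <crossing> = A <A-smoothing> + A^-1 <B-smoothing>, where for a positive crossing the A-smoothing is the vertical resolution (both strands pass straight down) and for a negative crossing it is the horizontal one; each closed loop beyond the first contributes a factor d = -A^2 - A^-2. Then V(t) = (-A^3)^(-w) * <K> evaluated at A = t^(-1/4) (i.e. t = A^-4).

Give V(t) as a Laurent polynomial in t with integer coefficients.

The presented braid s2 s2 s1^-1 s2^-1 s1 s1 s2^-1 s1 s2^-1 s1 s1 s1 s2^-1 s2^-1 on 3 strands reduces by inverse Markov moves (closure unchanged at each step):
  Deconjugate: the word is γ·β·γ⁻¹ with γ = s2 s2 (prefix) and γ⁻¹ = s2^-1 s2^-1 (suffix); strip both.
  Deconjugate: the word is γ·β·γ⁻¹ with γ = s1^-1 (prefix) and γ⁻¹ = s1 (suffix); strip both.
Reduced to β = s2^-1 s1 s1 s2^-1 s1 s2^-1 s1 s1 on 3 strands, 8 crossings.
Compute on β:
Braid: s2^-1 s1 s1 s2^-1 s1 s2^-1 s1 s1 on 3 strands, 8 crossings.
Writhe w = (#positive) - (#negative) = 5 - 3 = 2.
Computing the Kauffman bracket via state sum. There are 2^8 = 256 states.
Smooth each crossing (0=||, 1=⌣⌢); contribution A^(Σ sign_k(1-2s_k)) * d^(L-1).
Tabulate the states by total A-exponent and number of loops L (A-exp: L × count):
  A^8: L=4 ×1
  A^6: L=3 ×8
  A^4: L=2 ×26, L=4 ×2
  A^2: L=1 ×35, L=3 ×21
  A^0: L=2 ×63, L=4 ×7
  A^-2: L=3 ×55, L=5 ×1
  A^-4: L=4 ×28
  A^-6: L=5 ×8
  A^-8: L=6 ×1
Each group contributes A^e * Σ count * d^(L-1):
Powers of d = -A^2 - A^-2: d^2 = A^4 + 2 + A^-4; d^3 = -A^6 - 3*A^2 - 3*A^-2 - A^-6; d^4 = A^8 + 4*A^4 + 6 + 4*A^-4 + A^-8; d^5 = -A^10 - 5*A^6 - 10*A^2 - 10*A^-2 - 5*A^-6 - A^-10.
  A^8 * (d^3) = -A^14 - 3*A^10 - 3*A^6 - A^2
  A^6 * (8*d^2) = 8*A^10 + 16*A^6 + 8*A^2
  A^4 * (26*d + 2*d^3) = -2*A^10 - 32*A^6 - 32*A^2 - 2*A^-2
  A^2 * (35 + 21*d^2) = 21*A^6 + 77*A^2 + 21*A^-2
  A^0 * (63*d + 7*d^3) = -7*A^6 - 84*A^2 - 84*A^-2 - 7*A^-6
  A^-2 * (55*d^2 + d^4) = A^6 + 59*A^2 + 116*A^-2 + 59*A^-6 + A^-10
  A^-4 * (28*d^3) = -28*A^2 - 84*A^-2 - 84*A^-6 - 28*A^-10
  A^-6 * (8*d^4) = 8*A^2 + 32*A^-2 + 48*A^-6 + 32*A^-10 + 8*A^-14
  A^-8 * (d^5) = -A^2 - 5*A^-2 - 10*A^-6 - 10*A^-10 - 5*A^-14 - A^-18
Summing the groups: <K> = -A^14 + 3*A^10 - 4*A^6 + 6*A^2 - 6*A^-2 + 6*A^-6 - 5*A^-10 + 3*A^-14 - A^-18
Normalise by the writhe: (-A^3)^(-w) = (-A^3)^(-2) = A^-6, so f(A) = A^-6 * <K> = -A^8 + 3*A^4 - 4 + 6*A^-4 - 6*A^-8 + 6*A^-12 - 5*A^-16 + 3*A^-20 - A^-24.
Substitute A = t^(-1/4), i.e. A^e → t^(-e/4): V(t) = -t^6 + 3*t^5 - 5*t^4 + 6*t^3 - 6*t^2 + 6*t - 4 + 3*t^-1 - t^-2

Answer: -t^6 + 3*t^5 - 5*t^4 + 6*t^3 - 6*t^2 + 6*t - 4 + 3*t^-1 - t^-2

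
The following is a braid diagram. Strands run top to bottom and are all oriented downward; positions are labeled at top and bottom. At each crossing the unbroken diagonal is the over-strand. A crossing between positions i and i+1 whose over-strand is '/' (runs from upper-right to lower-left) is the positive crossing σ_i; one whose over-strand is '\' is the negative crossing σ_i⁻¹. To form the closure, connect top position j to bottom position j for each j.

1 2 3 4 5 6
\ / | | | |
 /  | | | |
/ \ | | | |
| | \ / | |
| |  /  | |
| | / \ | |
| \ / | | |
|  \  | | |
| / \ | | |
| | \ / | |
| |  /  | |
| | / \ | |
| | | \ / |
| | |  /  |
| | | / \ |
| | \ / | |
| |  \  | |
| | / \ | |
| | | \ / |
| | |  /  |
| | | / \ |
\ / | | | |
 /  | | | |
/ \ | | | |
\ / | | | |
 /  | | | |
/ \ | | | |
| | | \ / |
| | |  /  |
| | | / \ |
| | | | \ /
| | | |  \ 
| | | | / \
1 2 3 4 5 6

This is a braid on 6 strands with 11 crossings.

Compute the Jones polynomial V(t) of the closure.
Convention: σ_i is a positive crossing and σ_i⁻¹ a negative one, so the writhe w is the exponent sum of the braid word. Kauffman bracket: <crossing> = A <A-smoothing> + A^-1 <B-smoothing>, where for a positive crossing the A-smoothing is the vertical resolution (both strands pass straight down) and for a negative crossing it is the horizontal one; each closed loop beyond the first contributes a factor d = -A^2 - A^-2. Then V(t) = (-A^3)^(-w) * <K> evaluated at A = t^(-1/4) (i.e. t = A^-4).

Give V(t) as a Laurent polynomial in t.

t^10 - 2*t^9 + 2*t^8 - 4*t^7 + 4*t^6 - 3*t^5 + 3*t^4 - t^3 + t^2

Derivation:
Reading the diagram top to bottom ('/'-over between positions i,i+1 = s_i, '\'-over = s_i^-1): braid word = s1 s3 s2^-1 s3 s4 s3^-1 s4 s1 s1 s4 s5^-1.
The presented braid s1 s3 s2^-1 s3 s4 s3^-1 s4 s1 s1 s4 s5^-1 on 6 strands reduces by inverse Markov moves (closure unchanged at each step):
  Destabilize: the word has the form β·s5^-1 where s5^-1 occurs only as the final letter (β ∈ B_5); drop it and the last strand → 5 strands.
Reduced to β = s1 s3 s2^-1 s3 s4 s3^-1 s4 s1 s1 s4 on 5 strands, 10 crossings.
Compute on β:
Braid: s1 s3 s2^-1 s3 s4 s3^-1 s4 s1 s1 s4 on 5 strands, 10 crossings.
Writhe w = (#positive) - (#negative) = 8 - 2 = 6.
State-sum expansion of <K>. There are 2^10 = 1024 states.
Smooth each crossing (0=||, 1=⌣⌢); contribution A^(Σ sign_k(1-2s_k)) * d^(L-1).
Tabulate the states by total A-exponent and number of loops L (A-exp: L × count):
  A^10: L=3 ×1
  A^8: L=2 ×6, L=4 ×4
  A^6: L=1 ×9, L=3 ×32, L=5 ×4
  A^4: L=2 ×70, L=4 ×49, L=6 ×1
  A^2: L=1 ×30, L=3 ×149, L=5 ×31
  A^0: L=2 ×99, L=4 ×144, L=6 ×9
  A^-2: L=3 ×136, L=5 ×73, L=7 ×1
  A^-4: L=4 ×101, L=6 ×19
  A^-6: L=5 ×43, L=7 ×2
  A^-8: L=6 ×10
  A^-10: L=7 ×1
Each group contributes A^e * Σ count * d^(L-1):
Powers of d = -A^2 - A^-2: d^2 = A^4 + 2 + A^-4; d^3 = -A^6 - 3*A^2 - 3*A^-2 - A^-6; d^4 = A^8 + 4*A^4 + 6 + 4*A^-4 + A^-8; d^5 = -A^10 - 5*A^6 - 10*A^2 - 10*A^-2 - 5*A^-6 - A^-10; d^6 = A^12 + 6*A^8 + 15*A^4 + 20 + 15*A^-4 + 6*A^-8 + A^-12.
  A^10 * (d^2) = A^14 + 2*A^10 + A^6
  A^8 * (6*d + 4*d^3) = -4*A^14 - 18*A^10 - 18*A^6 - 4*A^2
  A^6 * (9 + 32*d^2 + 4*d^4) = 4*A^14 + 48*A^10 + 97*A^6 + 48*A^2 + 4*A^-2
  A^4 * (70*d + 49*d^3 + d^5) = -A^14 - 54*A^10 - 227*A^6 - 227*A^2 - 54*A^-2 - A^-6
  A^2 * (30 + 149*d^2 + 31*d^4) = 31*A^10 + 273*A^6 + 514*A^2 + 273*A^-2 + 31*A^-6
  A^0 * (99*d + 144*d^3 + 9*d^5) = -9*A^10 - 189*A^6 - 621*A^2 - 621*A^-2 - 189*A^-6 - 9*A^-10
  A^-2 * (136*d^2 + 73*d^4 + d^6) = A^10 + 79*A^6 + 443*A^2 + 730*A^-2 + 443*A^-6 + 79*A^-10 + A^-14
  A^-4 * (101*d^3 + 19*d^5) = -19*A^6 - 196*A^2 - 493*A^-2 - 493*A^-6 - 196*A^-10 - 19*A^-14
  A^-6 * (43*d^4 + 2*d^6) = 2*A^6 + 55*A^2 + 202*A^-2 + 298*A^-6 + 202*A^-10 + 55*A^-14 + 2*A^-18
  A^-8 * (10*d^5) = -10*A^2 - 50*A^-2 - 100*A^-6 - 100*A^-10 - 50*A^-14 - 10*A^-18
  A^-10 * (d^6) = A^2 + 6*A^-2 + 15*A^-6 + 20*A^-10 + 15*A^-14 + 6*A^-18 + A^-22
Summing the groups: <K> = A^10 - A^6 + 3*A^2 - 3*A^-2 + 4*A^-6 - 4*A^-10 + 2*A^-14 - 2*A^-18 + A^-22
Normalise by the writhe: (-A^3)^(-w) = (-A^3)^(-6) = A^-18, so f(A) = A^-18 * <K> = A^-8 - A^-12 + 3*A^-16 - 3*A^-20 + 4*A^-24 - 4*A^-28 + 2*A^-32 - 2*A^-36 + A^-40.
Substitute A = t^(-1/4), i.e. A^e → t^(-e/4): V(t) = t^10 - 2*t^9 + 2*t^8 - 4*t^7 + 4*t^6 - 3*t^5 + 3*t^4 - t^3 + t^2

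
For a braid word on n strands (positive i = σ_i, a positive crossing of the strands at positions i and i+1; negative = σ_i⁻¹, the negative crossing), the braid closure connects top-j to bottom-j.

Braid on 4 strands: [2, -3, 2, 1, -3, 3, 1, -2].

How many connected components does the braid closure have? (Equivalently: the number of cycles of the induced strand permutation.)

2

Derivation:
Track the strand permutation on 4 strands, starting from identity.
  step 1: s2 swaps positions 2,3 -> [1 3 2 4]
  step 2: s3^-1 swaps positions 3,4 -> [1 3 4 2]
  step 3: s2 swaps positions 2,3 -> [1 4 3 2]
  step 4: s1 swaps positions 1,2 -> [4 1 3 2]
  step 5: s3^-1 swaps positions 3,4 -> [4 1 2 3]
  step 6: s3 swaps positions 3,4 -> [4 1 3 2]
  step 7: s1 swaps positions 1,2 -> [1 4 3 2]
  step 8: s2^-1 swaps positions 2,3 -> [1 3 4 2]
Final permutation (position -> original strand): [1 3 4 2]
Closure components = cycle count of this permutation = 2.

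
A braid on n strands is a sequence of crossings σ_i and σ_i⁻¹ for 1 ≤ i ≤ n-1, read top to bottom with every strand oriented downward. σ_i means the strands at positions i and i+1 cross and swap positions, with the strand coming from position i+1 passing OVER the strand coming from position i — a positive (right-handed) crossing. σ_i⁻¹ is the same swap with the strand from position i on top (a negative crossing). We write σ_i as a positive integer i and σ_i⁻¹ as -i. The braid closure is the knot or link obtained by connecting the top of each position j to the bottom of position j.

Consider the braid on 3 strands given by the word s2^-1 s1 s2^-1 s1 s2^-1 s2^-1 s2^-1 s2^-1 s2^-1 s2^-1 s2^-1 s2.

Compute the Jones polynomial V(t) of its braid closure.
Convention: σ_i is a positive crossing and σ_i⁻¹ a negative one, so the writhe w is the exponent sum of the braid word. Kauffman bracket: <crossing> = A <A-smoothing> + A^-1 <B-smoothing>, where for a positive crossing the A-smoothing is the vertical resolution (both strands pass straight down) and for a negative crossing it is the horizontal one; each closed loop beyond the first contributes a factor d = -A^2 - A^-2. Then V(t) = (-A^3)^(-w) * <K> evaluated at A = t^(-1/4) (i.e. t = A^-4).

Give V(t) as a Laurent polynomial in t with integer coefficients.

t^-1 - t^-2 + 2*t^-3 - 2*t^-4 + 3*t^-5 - 3*t^-6 + 3*t^-7 - 3*t^-8 + 2*t^-9 - 2*t^-10 + t^-11

Derivation:
The presented braid s2^-1 s1 s2^-1 s1 s2^-1 s2^-1 s2^-1 s2^-1 s2^-1 s2^-1 s2^-1 s2 on 3 strands reduces by inverse Markov moves (closure unchanged at each step):
  Deconjugate: the word is γ·β·γ⁻¹ with γ = s2^-1 (prefix) and γ⁻¹ = s2 (suffix); strip both.
Reduced to β = s1 s2^-1 s1 s2^-1 s2^-1 s2^-1 s2^-1 s2^-1 s2^-1 s2^-1 on 3 strands, 10 crossings.
Compute on β:
Braid: s1 s2^-1 s1 s2^-1 s2^-1 s2^-1 s2^-1 s2^-1 s2^-1 s2^-1 on 3 strands, 10 crossings.
Writhe w = (#positive) - (#negative) = 2 - 8 = -6.
Computing the Kauffman bracket via state sum. There are 2^10 = 1024 states.
Each crossing splits two ways (0=vertical, 1=horizontal). The state's weight is A^(#A-smoothings - #B-smoothings) * d^(loops - 1).
Tabulate the states by total A-exponent and number of loops L (A-exp: L × count):
  A^10: L=9 ×1
  A^8: L=8 ×10
  A^6: L=7 ×45
  A^4: L=6 ×119, L=8 ×1
  A^2: L=5 ×203, L=7 ×7
  A^0: L=4 ×231, L=6 ×21
  A^-2: L=3 ×175, L=5 ×35
  A^-4: L=2 ×85, L=4 ×35
  A^-6: L=1 ×23, L=3 ×22
  A^-8: L=2 ×10
  A^-10: L=3 ×1
Each group contributes A^e * Σ count * d^(L-1):
Powers of d = -A^2 - A^-2: d^2 = A^4 + 2 + A^-4; d^3 = -A^6 - 3*A^2 - 3*A^-2 - A^-6; d^4 = A^8 + 4*A^4 + 6 + 4*A^-4 + A^-8; d^5 = -A^10 - 5*A^6 - 10*A^2 - 10*A^-2 - 5*A^-6 - A^-10; d^6 = A^12 + 6*A^8 + 15*A^4 + 20 + 15*A^-4 + 6*A^-8 + A^-12; d^7 = -A^14 - 7*A^10 - 21*A^6 - 35*A^2 - 35*A^-2 - 21*A^-6 - 7*A^-10 - A^-14; d^8 = A^16 + 8*A^12 + 28*A^8 + 56*A^4 + 70 + 56*A^-4 + 28*A^-8 + 8*A^-12 + A^-16.
  A^10 * (d^8) = A^26 + 8*A^22 + 28*A^18 + 56*A^14 + 70*A^10 + 56*A^6 + 28*A^2 + 8*A^-2 + A^-6
  A^8 * (10*d^7) = -10*A^22 - 70*A^18 - 210*A^14 - 350*A^10 - 350*A^6 - 210*A^2 - 70*A^-2 - 10*A^-6
  A^6 * (45*d^6) = 45*A^18 + 270*A^14 + 675*A^10 + 900*A^6 + 675*A^2 + 270*A^-2 + 45*A^-6
  A^4 * (119*d^5 + d^7) = -A^18 - 126*A^14 - 616*A^10 - 1225*A^6 - 1225*A^2 - 616*A^-2 - 126*A^-6 - A^-10
  A^2 * (203*d^4 + 7*d^6) = 7*A^14 + 245*A^10 + 917*A^6 + 1358*A^2 + 917*A^-2 + 245*A^-6 + 7*A^-10
  A^0 * (231*d^3 + 21*d^5) = -21*A^10 - 336*A^6 - 903*A^2 - 903*A^-2 - 336*A^-6 - 21*A^-10
  A^-2 * (175*d^2 + 35*d^4) = 35*A^6 + 315*A^2 + 560*A^-2 + 315*A^-6 + 35*A^-10
  A^-4 * (85*d + 35*d^3) = -35*A^2 - 190*A^-2 - 190*A^-6 - 35*A^-10
  A^-6 * (23 + 22*d^2) = 22*A^-2 + 67*A^-6 + 22*A^-10
  A^-8 * (10*d) = -10*A^-6 - 10*A^-10
  A^-10 * (d^2) = A^-6 + 2*A^-10 + A^-14
Summing the groups: <K> = A^26 - 2*A^22 + 2*A^18 - 3*A^14 + 3*A^10 - 3*A^6 + 3*A^2 - 2*A^-2 + 2*A^-6 - A^-10 + A^-14
Normalise by the writhe: (-A^3)^(-w) = (-A^3)^(6) = A^18, so f(A) = A^18 * <K> = A^44 - 2*A^40 + 2*A^36 - 3*A^32 + 3*A^28 - 3*A^24 + 3*A^20 - 2*A^16 + 2*A^12 - A^8 + A^4.
Substitute A = t^(-1/4), i.e. A^e → t^(-e/4): V(t) = t^-1 - t^-2 + 2*t^-3 - 2*t^-4 + 3*t^-5 - 3*t^-6 + 3*t^-7 - 3*t^-8 + 2*t^-9 - 2*t^-10 + t^-11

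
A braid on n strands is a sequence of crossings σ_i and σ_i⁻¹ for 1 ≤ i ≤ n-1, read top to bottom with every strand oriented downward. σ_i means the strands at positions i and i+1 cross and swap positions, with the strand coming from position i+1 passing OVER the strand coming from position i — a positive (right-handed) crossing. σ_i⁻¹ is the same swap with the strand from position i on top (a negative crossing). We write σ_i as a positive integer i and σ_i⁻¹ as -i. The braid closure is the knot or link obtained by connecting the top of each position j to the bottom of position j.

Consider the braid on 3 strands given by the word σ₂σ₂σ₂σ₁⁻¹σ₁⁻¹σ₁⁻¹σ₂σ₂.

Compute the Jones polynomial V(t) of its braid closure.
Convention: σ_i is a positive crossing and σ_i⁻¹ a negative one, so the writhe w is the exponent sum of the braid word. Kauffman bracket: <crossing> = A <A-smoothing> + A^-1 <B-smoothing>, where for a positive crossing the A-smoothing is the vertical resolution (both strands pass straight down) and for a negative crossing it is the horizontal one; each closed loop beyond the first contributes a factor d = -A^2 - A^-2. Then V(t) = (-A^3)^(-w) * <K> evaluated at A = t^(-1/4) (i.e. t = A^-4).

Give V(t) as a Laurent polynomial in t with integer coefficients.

Braid: s2 s2 s2 s1^-1 s1^-1 s1^-1 s2 s2 on 3 strands, 8 crossings.
Writhe w = (#positive) - (#negative) = 5 - 3 = 2.
Enumerate smoothing states for the bracket polynomial. There are 2^8 = 256 states.
Smooth each crossing (0=||, 1=⌣⌢); contribution A^(Σ sign_k(1-2s_k)) * d^(L-1).
Tabulate the states by total A-exponent and number of loops L (A-exp: L × count):
  A^8: L=4 ×1
  A^6: L=3 ×8
  A^4: L=2 ×18, L=4 ×10
  A^2: L=1 ×15, L=3 ×31, L=5 ×10
  A^0: L=2 ×35, L=4 ×30, L=6 ×5
  A^-2: L=3 ×40, L=5 ×15, L=7 ×1
  A^-4: L=4 ×25, L=6 ×3
  A^-6: L=5 ×8
  A^-8: L=6 ×1
Each group contributes A^e * Σ count * d^(L-1):
Powers of d = -A^2 - A^-2: d^2 = A^4 + 2 + A^-4; d^3 = -A^6 - 3*A^2 - 3*A^-2 - A^-6; d^4 = A^8 + 4*A^4 + 6 + 4*A^-4 + A^-8; d^5 = -A^10 - 5*A^6 - 10*A^2 - 10*A^-2 - 5*A^-6 - A^-10; d^6 = A^12 + 6*A^8 + 15*A^4 + 20 + 15*A^-4 + 6*A^-8 + A^-12.
  A^8 * (d^3) = -A^14 - 3*A^10 - 3*A^6 - A^2
  A^6 * (8*d^2) = 8*A^10 + 16*A^6 + 8*A^2
  A^4 * (18*d + 10*d^3) = -10*A^10 - 48*A^6 - 48*A^2 - 10*A^-2
  A^2 * (15 + 31*d^2 + 10*d^4) = 10*A^10 + 71*A^6 + 137*A^2 + 71*A^-2 + 10*A^-6
  A^0 * (35*d + 30*d^3 + 5*d^5) = -5*A^10 - 55*A^6 - 175*A^2 - 175*A^-2 - 55*A^-6 - 5*A^-10
  A^-2 * (40*d^2 + 15*d^4 + d^6) = A^10 + 21*A^6 + 115*A^2 + 190*A^-2 + 115*A^-6 + 21*A^-10 + A^-14
  A^-4 * (25*d^3 + 3*d^5) = -3*A^6 - 40*A^2 - 105*A^-2 - 105*A^-6 - 40*A^-10 - 3*A^-14
  A^-6 * (8*d^4) = 8*A^2 + 32*A^-2 + 48*A^-6 + 32*A^-10 + 8*A^-14
  A^-8 * (d^5) = -A^2 - 5*A^-2 - 10*A^-6 - 10*A^-10 - 5*A^-14 - A^-18
Summing the groups: <K> = -A^14 + A^10 - A^6 + 3*A^2 - 2*A^-2 + 3*A^-6 - 2*A^-10 + A^-14 - A^-18
Normalise by the writhe: (-A^3)^(-w) = (-A^3)^(-2) = A^-6, so f(A) = A^-6 * <K> = -A^8 + A^4 - 1 + 3*A^-4 - 2*A^-8 + 3*A^-12 - 2*A^-16 + A^-20 - A^-24.
Substitute A = t^(-1/4), i.e. A^e → t^(-e/4): V(t) = -t^6 + t^5 - 2*t^4 + 3*t^3 - 2*t^2 + 3*t - 1 + t^-1 - t^-2

Answer: -t^6 + t^5 - 2*t^4 + 3*t^3 - 2*t^2 + 3*t - 1 + t^-1 - t^-2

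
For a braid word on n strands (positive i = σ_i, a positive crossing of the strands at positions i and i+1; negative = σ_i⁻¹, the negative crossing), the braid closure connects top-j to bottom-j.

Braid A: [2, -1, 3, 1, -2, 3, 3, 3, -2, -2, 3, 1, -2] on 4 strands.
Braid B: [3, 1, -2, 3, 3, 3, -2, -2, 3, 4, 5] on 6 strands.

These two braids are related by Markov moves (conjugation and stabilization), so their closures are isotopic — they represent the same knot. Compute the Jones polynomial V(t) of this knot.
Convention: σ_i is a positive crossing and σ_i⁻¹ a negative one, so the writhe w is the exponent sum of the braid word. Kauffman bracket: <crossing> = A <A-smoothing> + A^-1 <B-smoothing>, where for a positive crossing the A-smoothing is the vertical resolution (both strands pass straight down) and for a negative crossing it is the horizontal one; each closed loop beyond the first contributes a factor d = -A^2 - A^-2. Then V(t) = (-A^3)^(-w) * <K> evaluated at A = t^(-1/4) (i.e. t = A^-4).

Markov-equivalent braids have isotopic closures, hence identical knot invariants. Strip the Markov moves from each word to reach a common short braid β, then compute V(t) once on β.
Braid A: s2 s1^-1 s3 s1 s2^-1 s3 s3 s3 s2^-1 s2^-1 s3 s1 s2^-1 on 4 strands reduces by inverse Markov moves (closure unchanged at each step):
  Deconjugate: the word is γ·β·γ⁻¹ with γ = s2 (prefix) and γ⁻¹ = s2^-1 (suffix); strip both.
  Deconjugate: the word is γ·β·γ⁻¹ with γ = s1^-1 (prefix) and γ⁻¹ = s1 (suffix); strip both.
Reduced to β = s3 s1 s2^-1 s3 s3 s3 s2^-1 s2^-1 s3 on 4 strands, 9 crossings.
Braid B: s3 s1 s2^-1 s3 s3 s3 s2^-1 s2^-1 s3 s4 s5 on 6 strands reduces by inverse Markov moves (closure unchanged at each step):
  Destabilize: the word has the form β·s5 where s5 occurs only as the final letter (β ∈ B_5); drop it and the last strand → 5 strands.
  Destabilize: the word has the form β·s4 where s4 occurs only as the final letter (β ∈ B_4); drop it and the last strand → 4 strands.
Reduced to β = s3 s1 s2^-1 s3 s3 s3 s2^-1 s2^-1 s3 on 4 strands, 9 crossings.
Both give the same β = s3 s1 s2^-1 s3 s3 s3 s2^-1 s2^-1 s3 on 4 strands, so one state sum suffices:
Braid: s3 s1 s2^-1 s3 s3 s3 s2^-1 s2^-1 s3 on 4 strands, 9 crossings.
Writhe w = (#positive) - (#negative) = 6 - 3 = 3.
State-sum expansion of <K>. There are 2^9 = 512 states.
Smooth each crossing (0=||, 1=⌣⌢); contribution A^(Σ sign_k(1-2s_k)) * d^(L-1).
Tabulate the states by total A-exponent and number of loops L (A-exp: L × count):
  A^9: L=5 ×1
  A^7: L=4 ×9
  A^5: L=3 ×32, L=5 ×4
  A^3: L=2 ×51, L=4 ×32, L=6 ×1
  A^1: L=1 ×27, L=3 ×81, L=5 ×18
  A^-1: L=2 ×53, L=4 ×67, L=6 ×6
  A^-3: L=3 ×50, L=5 ×33, L=7 ×1
  A^-5: L=4 ×27, L=6 ×9
  A^-7: L=5 ×8, L=7 ×1
  A^-9: L=6 ×1
Each group contributes A^e * Σ count * d^(L-1):
Powers of d = -A^2 - A^-2: d^2 = A^4 + 2 + A^-4; d^3 = -A^6 - 3*A^2 - 3*A^-2 - A^-6; d^4 = A^8 + 4*A^4 + 6 + 4*A^-4 + A^-8; d^5 = -A^10 - 5*A^6 - 10*A^2 - 10*A^-2 - 5*A^-6 - A^-10; d^6 = A^12 + 6*A^8 + 15*A^4 + 20 + 15*A^-4 + 6*A^-8 + A^-12.
  A^9 * (d^4) = A^17 + 4*A^13 + 6*A^9 + 4*A^5 + A
  A^7 * (9*d^3) = -9*A^13 - 27*A^9 - 27*A^5 - 9*A
  A^5 * (32*d^2 + 4*d^4) = 4*A^13 + 48*A^9 + 88*A^5 + 48*A + 4*A^-3
  A^3 * (51*d + 32*d^3 + d^5) = -A^13 - 37*A^9 - 157*A^5 - 157*A - 37*A^-3 - A^-7
  A^1 * (27 + 81*d^2 + 18*d^4) = 18*A^9 + 153*A^5 + 297*A + 153*A^-3 + 18*A^-7
  A^-1 * (53*d + 67*d^3 + 6*d^5) = -6*A^9 - 97*A^5 - 314*A - 314*A^-3 - 97*A^-7 - 6*A^-11
  A^-3 * (50*d^2 + 33*d^4 + d^6) = A^9 + 39*A^5 + 197*A + 318*A^-3 + 197*A^-7 + 39*A^-11 + A^-15
  A^-5 * (27*d^3 + 9*d^5) = -9*A^5 - 72*A - 171*A^-3 - 171*A^-7 - 72*A^-11 - 9*A^-15
  A^-7 * (8*d^4 + d^6) = A^5 + 14*A + 47*A^-3 + 68*A^-7 + 47*A^-11 + 14*A^-15 + A^-19
  A^-9 * (d^5) = -A - 5*A^-3 - 10*A^-7 - 10*A^-11 - 5*A^-15 - A^-19
Summing the groups: <K> = A^17 - 2*A^13 + 3*A^9 - 5*A^5 + 4*A - 5*A^-3 + 4*A^-7 - 2*A^-11 + A^-15
Normalise by the writhe: (-A^3)^(-w) = (-A^3)^(-3) = -A^-9, so f(A) = -A^-9 * <K> = -A^8 + 2*A^4 - 3 + 5*A^-4 - 4*A^-8 + 5*A^-12 - 4*A^-16 + 2*A^-20 - A^-24.
Substitute A = t^(-1/4), i.e. A^e → t^(-e/4): V(t) = -t^6 + 2*t^5 - 4*t^4 + 5*t^3 - 4*t^2 + 5*t - 3 + 2*t^-1 - t^-2

Answer: -t^6 + 2*t^5 - 4*t^4 + 5*t^3 - 4*t^2 + 5*t - 3 + 2*t^-1 - t^-2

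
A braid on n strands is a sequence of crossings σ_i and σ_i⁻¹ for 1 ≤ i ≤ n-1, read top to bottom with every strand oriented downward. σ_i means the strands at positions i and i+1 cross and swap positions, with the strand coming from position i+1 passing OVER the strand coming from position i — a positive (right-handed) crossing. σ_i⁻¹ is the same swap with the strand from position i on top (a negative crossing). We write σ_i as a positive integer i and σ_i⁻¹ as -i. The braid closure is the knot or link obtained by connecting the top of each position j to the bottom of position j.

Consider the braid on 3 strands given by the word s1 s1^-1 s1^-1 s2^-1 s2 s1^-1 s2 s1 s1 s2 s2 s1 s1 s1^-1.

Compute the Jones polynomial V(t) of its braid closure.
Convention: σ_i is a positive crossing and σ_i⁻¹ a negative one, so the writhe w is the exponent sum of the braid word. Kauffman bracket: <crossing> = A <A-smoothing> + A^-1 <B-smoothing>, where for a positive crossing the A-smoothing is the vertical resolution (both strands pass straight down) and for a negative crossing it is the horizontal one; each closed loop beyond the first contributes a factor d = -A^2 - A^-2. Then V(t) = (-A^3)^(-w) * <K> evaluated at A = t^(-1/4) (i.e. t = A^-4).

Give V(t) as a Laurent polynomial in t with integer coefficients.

The presented braid s1 s1^-1 s1^-1 s2^-1 s2 s1^-1 s2 s1 s1 s2 s2 s1 s1 s1^-1 on 3 strands reduces by inverse Markov moves (closure unchanged at each step):
  Deconjugate: the word is γ·β·γ⁻¹ with γ = s1 s1^-1 (prefix) and γ⁻¹ = s1 s1^-1 (suffix); strip both.
  Deconjugate: the word is γ·β·γ⁻¹ with γ = s1^-1 s2^-1 (prefix) and γ⁻¹ = s2 s1 (suffix); strip both.
Reduced to β = s2 s1^-1 s2 s1 s1 s2 on 3 strands, 6 crossings.
Compute on β:
Braid: s2 s1^-1 s2 s1 s1 s2 on 3 strands, 6 crossings.
Writhe w = (#positive) - (#negative) = 5 - 1 = 4.
Enumerate smoothing states for the bracket polynomial. There are 2^6 = 64 states.
For each crossing: s=0 is the vertical smoothing, s=1 horizontal. Crossing k contributes A^(sign_k * (1 - 2*s_k)); loop factor d = -A^2 - A^-2.
Tabulate the states by total A-exponent and number of loops L (A-exp: L × count):
  A^6: L=2 ×1
  A^4: L=1 ×3, L=3 ×3
  A^2: L=2 ×14, L=4 ×1
  A^0: L=1 ×10, L=3 ×10
  A^-2: L=2 ×13, L=4 ×2
  A^-4: L=3 ×6
  A^-6: L=4 ×1
Each group contributes A^e * Σ count * d^(L-1):
Powers of d = -A^2 - A^-2: d^2 = A^4 + 2 + A^-4; d^3 = -A^6 - 3*A^2 - 3*A^-2 - A^-6.
  A^6 * (d) = -A^8 - A^4
  A^4 * (3 + 3*d^2) = 3*A^8 + 9*A^4 + 3
  A^2 * (14*d + d^3) = -A^8 - 17*A^4 - 17 - A^-4
  A^0 * (10 + 10*d^2) = 10*A^4 + 30 + 10*A^-4
  A^-2 * (13*d + 2*d^3) = -2*A^4 - 19 - 19*A^-4 - 2*A^-8
  A^-4 * (6*d^2) = 6 + 12*A^-4 + 6*A^-8
  A^-6 * (d^3) = -1 - 3*A^-4 - 3*A^-8 - A^-12
Summing the groups: <K> = A^8 - A^4 + 2 - A^-4 + A^-8 - A^-12
Normalise by the writhe: (-A^3)^(-w) = (-A^3)^(-4) = A^-12, so f(A) = A^-12 * <K> = A^-4 - A^-8 + 2*A^-12 - A^-16 + A^-20 - A^-24.
Substitute A = t^(-1/4), i.e. A^e → t^(-e/4): V(t) = -t^6 + t^5 - t^4 + 2*t^3 - t^2 + t

Answer: -t^6 + t^5 - t^4 + 2*t^3 - t^2 + t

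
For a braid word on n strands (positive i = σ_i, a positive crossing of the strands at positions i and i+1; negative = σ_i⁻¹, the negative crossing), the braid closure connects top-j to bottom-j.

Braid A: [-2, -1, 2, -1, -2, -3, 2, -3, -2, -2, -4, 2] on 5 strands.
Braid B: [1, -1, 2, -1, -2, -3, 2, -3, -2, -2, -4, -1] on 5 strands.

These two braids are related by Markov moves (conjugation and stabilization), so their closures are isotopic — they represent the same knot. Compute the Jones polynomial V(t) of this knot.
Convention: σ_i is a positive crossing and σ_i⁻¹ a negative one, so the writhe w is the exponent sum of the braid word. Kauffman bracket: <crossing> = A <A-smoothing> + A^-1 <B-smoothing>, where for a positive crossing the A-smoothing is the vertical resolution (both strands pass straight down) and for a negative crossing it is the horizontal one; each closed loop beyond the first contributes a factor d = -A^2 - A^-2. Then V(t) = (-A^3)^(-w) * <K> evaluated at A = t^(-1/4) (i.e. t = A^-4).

Markov-equivalent braids have isotopic closures, hence identical knot invariants. Strip the Markov moves from each word to reach a common short braid β, then compute V(t) once on β.
Braid A: s2^-1 s1^-1 s2 s1^-1 s2^-1 s3^-1 s2 s3^-1 s2^-1 s2^-1 s4^-1 s2 on 5 strands reduces by inverse Markov moves (closure unchanged at each step):
  Deconjugate: the word is γ·β·γ⁻¹ with γ = s2^-1 (prefix) and γ⁻¹ = s2 (suffix); strip both.
  Destabilize: the word has the form β·s4^-1 where s4^-1 occurs only as the final letter (β ∈ B_4); drop it and the last strand → 4 strands.
Reduced to β = s1^-1 s2 s1^-1 s2^-1 s3^-1 s2 s3^-1 s2^-1 s2^-1 on 4 strands, 9 crossings.
Braid B: s1 s1^-1 s2 s1^-1 s2^-1 s3^-1 s2 s3^-1 s2^-1 s2^-1 s4^-1 s1^-1 on 5 strands reduces by inverse Markov moves (closure unchanged at each step):
  Deconjugate: the word is γ·β·γ⁻¹ with γ = s1 (prefix) and γ⁻¹ = s1^-1 (suffix); strip both.
  Destabilize: the word has the form β·s4^-1 where s4^-1 occurs only as the final letter (β ∈ B_4); drop it and the last strand → 4 strands.
Reduced to β = s1^-1 s2 s1^-1 s2^-1 s3^-1 s2 s3^-1 s2^-1 s2^-1 on 4 strands, 9 crossings.
Both give the same β = s1^-1 s2 s1^-1 s2^-1 s3^-1 s2 s3^-1 s2^-1 s2^-1 on 4 strands, so one state sum suffices:
Braid: s1^-1 s2 s1^-1 s2^-1 s3^-1 s2 s3^-1 s2^-1 s2^-1 on 4 strands, 9 crossings.
Writhe w = (#positive) - (#negative) = 2 - 7 = -5.
State-sum expansion of <K>. There are 2^9 = 512 states.
Each crossing splits two ways (0=vertical, 1=horizontal). The state's weight is A^(#A-smoothings - #B-smoothings) * d^(loops - 1).
Tabulate the states by total A-exponent and number of loops L (A-exp: L × count):
  A^9: L=5 ×1
  A^7: L=4 ×9
  A^5: L=3 ×30, L=5 ×6
  A^3: L=2 ×45, L=4 ×37, L=6 ×2
  A^1: L=1 ×27, L=3 ×78, L=5 ×21
  A^-1: L=2 ×67, L=4 ×53, L=6 ×6
  A^-3: L=1 ×12, L=3 ×53, L=5 ×18, L=7 ×1
  A^-5: L=2 ×14, L=4 ×19, L=6 ×3
  A^-7: L=3 ×6, L=5 ×3
  A^-9: L=4 ×1
Each group contributes A^e * Σ count * d^(L-1):
Powers of d = -A^2 - A^-2: d^2 = A^4 + 2 + A^-4; d^3 = -A^6 - 3*A^2 - 3*A^-2 - A^-6; d^4 = A^8 + 4*A^4 + 6 + 4*A^-4 + A^-8; d^5 = -A^10 - 5*A^6 - 10*A^2 - 10*A^-2 - 5*A^-6 - A^-10; d^6 = A^12 + 6*A^8 + 15*A^4 + 20 + 15*A^-4 + 6*A^-8 + A^-12.
  A^9 * (d^4) = A^17 + 4*A^13 + 6*A^9 + 4*A^5 + A
  A^7 * (9*d^3) = -9*A^13 - 27*A^9 - 27*A^5 - 9*A
  A^5 * (30*d^2 + 6*d^4) = 6*A^13 + 54*A^9 + 96*A^5 + 54*A + 6*A^-3
  A^3 * (45*d + 37*d^3 + 2*d^5) = -2*A^13 - 47*A^9 - 176*A^5 - 176*A - 47*A^-3 - 2*A^-7
  A^1 * (27 + 78*d^2 + 21*d^4) = 21*A^9 + 162*A^5 + 309*A + 162*A^-3 + 21*A^-7
  A^-1 * (67*d + 53*d^3 + 6*d^5) = -6*A^9 - 83*A^5 - 286*A - 286*A^-3 - 83*A^-7 - 6*A^-11
  A^-3 * (12 + 53*d^2 + 18*d^4 + d^6) = A^9 + 24*A^5 + 140*A + 246*A^-3 + 140*A^-7 + 24*A^-11 + A^-15
  A^-5 * (14*d + 19*d^3 + 3*d^5) = -3*A^5 - 34*A - 101*A^-3 - 101*A^-7 - 34*A^-11 - 3*A^-15
  A^-7 * (6*d^2 + 3*d^4) = 3*A + 18*A^-3 + 30*A^-7 + 18*A^-11 + 3*A^-15
  A^-9 * (d^3) = -A^-3 - 3*A^-7 - 3*A^-11 - A^-15
Summing the groups: <K> = A^17 - A^13 + 2*A^9 - 3*A^5 + 2*A - 3*A^-3 + 2*A^-7 - A^-11
Normalise by the writhe: (-A^3)^(-w) = (-A^3)^(5) = -A^15, so f(A) = -A^15 * <K> = -A^32 + A^28 - 2*A^24 + 3*A^20 - 2*A^16 + 3*A^12 - 2*A^8 + A^4.
Substitute A = t^(-1/4), i.e. A^e → t^(-e/4): V(t) = t^-1 - 2*t^-2 + 3*t^-3 - 2*t^-4 + 3*t^-5 - 2*t^-6 + t^-7 - t^-8

Answer: t^-1 - 2*t^-2 + 3*t^-3 - 2*t^-4 + 3*t^-5 - 2*t^-6 + t^-7 - t^-8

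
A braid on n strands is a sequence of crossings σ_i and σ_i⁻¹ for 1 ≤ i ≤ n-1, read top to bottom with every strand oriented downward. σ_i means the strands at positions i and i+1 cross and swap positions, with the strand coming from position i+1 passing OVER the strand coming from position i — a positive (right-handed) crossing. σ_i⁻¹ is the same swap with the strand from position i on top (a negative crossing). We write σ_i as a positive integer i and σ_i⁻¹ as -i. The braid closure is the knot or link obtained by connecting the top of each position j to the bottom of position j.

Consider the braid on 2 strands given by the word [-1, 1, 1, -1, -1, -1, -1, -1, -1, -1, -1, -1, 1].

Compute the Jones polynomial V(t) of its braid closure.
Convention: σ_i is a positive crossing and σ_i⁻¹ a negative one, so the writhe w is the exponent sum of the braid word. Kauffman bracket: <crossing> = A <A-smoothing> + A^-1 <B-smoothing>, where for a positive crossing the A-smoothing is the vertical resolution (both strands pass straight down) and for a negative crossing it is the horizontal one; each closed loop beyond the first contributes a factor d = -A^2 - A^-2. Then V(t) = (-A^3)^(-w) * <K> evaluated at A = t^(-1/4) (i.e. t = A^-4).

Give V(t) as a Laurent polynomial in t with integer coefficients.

The presented braid s1^-1 s1 s1 s1^-1 s1^-1 s1^-1 s1^-1 s1^-1 s1^-1 s1^-1 s1^-1 s1^-1 s1 on 2 strands reduces by inverse Markov moves (closure unchanged at each step):
  Deconjugate: the word is γ·β·γ⁻¹ with γ = s1^-1 (prefix) and γ⁻¹ = s1 (suffix); strip both.
  Deconjugate: the word is γ·β·γ⁻¹ with γ = s1 s1 (prefix) and γ⁻¹ = s1^-1 s1^-1 (suffix); strip both.
Reduced to β = s1^-1 s1^-1 s1^-1 s1^-1 s1^-1 s1^-1 s1^-1 on 2 strands, 7 crossings.
Compute on β:
Braid: s1^-1 s1^-1 s1^-1 s1^-1 s1^-1 s1^-1 s1^-1 on 2 strands, 7 crossings.
Writhe w = (#positive) - (#negative) = 0 - 7 = -7.
State-sum expansion of <K>. There are 2^7 = 128 states.
Each crossing splits two ways (0=vertical, 1=horizontal). The state's weight is A^(#A-smoothings - #B-smoothings) * d^(loops - 1).
Tabulate the states by total A-exponent and number of loops L (A-exp: L × count):
  A^7: L=7 ×1
  A^5: L=6 ×7
  A^3: L=5 ×21
  A^1: L=4 ×35
  A^-1: L=3 ×35
  A^-3: L=2 ×21
  A^-5: L=1 ×7
  A^-7: L=2 ×1
Each group contributes A^e * Σ count * d^(L-1):
Powers of d = -A^2 - A^-2: d^2 = A^4 + 2 + A^-4; d^3 = -A^6 - 3*A^2 - 3*A^-2 - A^-6; d^4 = A^8 + 4*A^4 + 6 + 4*A^-4 + A^-8; d^5 = -A^10 - 5*A^6 - 10*A^2 - 10*A^-2 - 5*A^-6 - A^-10; d^6 = A^12 + 6*A^8 + 15*A^4 + 20 + 15*A^-4 + 6*A^-8 + A^-12.
  A^7 * (d^6) = A^19 + 6*A^15 + 15*A^11 + 20*A^7 + 15*A^3 + 6*A^-1 + A^-5
  A^5 * (7*d^5) = -7*A^15 - 35*A^11 - 70*A^7 - 70*A^3 - 35*A^-1 - 7*A^-5
  A^3 * (21*d^4) = 21*A^11 + 84*A^7 + 126*A^3 + 84*A^-1 + 21*A^-5
  A^1 * (35*d^3) = -35*A^7 - 105*A^3 - 105*A^-1 - 35*A^-5
  A^-1 * (35*d^2) = 35*A^3 + 70*A^-1 + 35*A^-5
  A^-3 * (21*d) = -21*A^-1 - 21*A^-5
  A^-5 * (7) = 7*A^-5
  A^-7 * (d) = -A^-5 - A^-9
Summing the groups: <K> = A^19 - A^15 + A^11 - A^7 + A^3 - A^-1 - A^-9
Normalise by the writhe: (-A^3)^(-w) = (-A^3)^(7) = -A^21, so f(A) = -A^21 * <K> = -A^40 + A^36 - A^32 + A^28 - A^24 + A^20 + A^12.
Substitute A = t^(-1/4), i.e. A^e → t^(-e/4): V(t) = t^-3 + t^-5 - t^-6 + t^-7 - t^-8 + t^-9 - t^-10

Answer: t^-3 + t^-5 - t^-6 + t^-7 - t^-8 + t^-9 - t^-10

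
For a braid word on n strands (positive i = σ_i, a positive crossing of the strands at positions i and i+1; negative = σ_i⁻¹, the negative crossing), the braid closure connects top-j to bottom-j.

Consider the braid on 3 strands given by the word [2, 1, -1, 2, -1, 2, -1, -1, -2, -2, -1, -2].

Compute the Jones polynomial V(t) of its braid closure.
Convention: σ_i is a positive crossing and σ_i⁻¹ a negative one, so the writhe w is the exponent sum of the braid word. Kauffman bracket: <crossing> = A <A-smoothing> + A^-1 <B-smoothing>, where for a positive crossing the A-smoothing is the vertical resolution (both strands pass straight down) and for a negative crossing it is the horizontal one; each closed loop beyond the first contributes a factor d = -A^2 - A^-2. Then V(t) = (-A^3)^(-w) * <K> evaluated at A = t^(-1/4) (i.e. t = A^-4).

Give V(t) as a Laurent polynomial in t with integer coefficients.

The presented braid s2 s1 s1^-1 s2 s1^-1 s2 s1^-1 s1^-1 s2^-1 s2^-1 s1^-1 s2^-1 on 3 strands reduces by inverse Markov moves (closure unchanged at each step):
  Deconjugate: the word is γ·β·γ⁻¹ with γ = s2 s1 (prefix) and γ⁻¹ = s1^-1 s2^-1 (suffix); strip both.
Reduced to β = s1^-1 s2 s1^-1 s2 s1^-1 s1^-1 s2^-1 s2^-1 on 3 strands, 8 crossings.
Compute on β:
Braid: s1^-1 s2 s1^-1 s2 s1^-1 s1^-1 s2^-1 s2^-1 on 3 strands, 8 crossings.
Writhe w = (#positive) - (#negative) = 2 - 6 = -4.
Computing the Kauffman bracket via state sum. There are 2^8 = 256 states.
Each crossing splits two ways (0=vertical, 1=horizontal). The state's weight is A^(#A-smoothings - #B-smoothings) * d^(loops - 1).
Tabulate the states by total A-exponent and number of loops L (A-exp: L × count):
  A^8: L=5 ×1
  A^6: L=4 ×8
  A^4: L=3 ×26, L=5 ×2
  A^2: L=2 ×41, L=4 ×15
  A^0: L=1 ×26, L=3 ×43, L=5 ×1
  A^-2: L=2 ×47, L=4 ×9
  A^-4: L=1 ×11, L=3 ×16, L=5 ×1
  A^-6: L=2 ×6, L=4 ×2
  A^-8: L=3 ×1
Each group contributes A^e * Σ count * d^(L-1):
Powers of d = -A^2 - A^-2: d^2 = A^4 + 2 + A^-4; d^3 = -A^6 - 3*A^2 - 3*A^-2 - A^-6; d^4 = A^8 + 4*A^4 + 6 + 4*A^-4 + A^-8.
  A^8 * (d^4) = A^16 + 4*A^12 + 6*A^8 + 4*A^4 + 1
  A^6 * (8*d^3) = -8*A^12 - 24*A^8 - 24*A^4 - 8
  A^4 * (26*d^2 + 2*d^4) = 2*A^12 + 34*A^8 + 64*A^4 + 34 + 2*A^-4
  A^2 * (41*d + 15*d^3) = -15*A^8 - 86*A^4 - 86 - 15*A^-4
  A^0 * (26 + 43*d^2 + d^4) = A^8 + 47*A^4 + 118 + 47*A^-4 + A^-8
  A^-2 * (47*d + 9*d^3) = -9*A^4 - 74 - 74*A^-4 - 9*A^-8
  A^-4 * (11 + 16*d^2 + d^4) = A^4 + 20 + 49*A^-4 + 20*A^-8 + A^-12
  A^-6 * (6*d + 2*d^3) = -2 - 12*A^-4 - 12*A^-8 - 2*A^-12
  A^-8 * (d^2) = A^-4 + 2*A^-8 + A^-12
Summing the groups: <K> = A^16 - 2*A^12 + 2*A^8 - 3*A^4 + 3 - 2*A^-4 + 2*A^-8
Normalise by the writhe: (-A^3)^(-w) = (-A^3)^(4) = A^12, so f(A) = A^12 * <K> = A^28 - 2*A^24 + 2*A^20 - 3*A^16 + 3*A^12 - 2*A^8 + 2*A^4.
Substitute A = t^(-1/4), i.e. A^e → t^(-e/4): V(t) = 2*t^-1 - 2*t^-2 + 3*t^-3 - 3*t^-4 + 2*t^-5 - 2*t^-6 + t^-7

Answer: 2*t^-1 - 2*t^-2 + 3*t^-3 - 3*t^-4 + 2*t^-5 - 2*t^-6 + t^-7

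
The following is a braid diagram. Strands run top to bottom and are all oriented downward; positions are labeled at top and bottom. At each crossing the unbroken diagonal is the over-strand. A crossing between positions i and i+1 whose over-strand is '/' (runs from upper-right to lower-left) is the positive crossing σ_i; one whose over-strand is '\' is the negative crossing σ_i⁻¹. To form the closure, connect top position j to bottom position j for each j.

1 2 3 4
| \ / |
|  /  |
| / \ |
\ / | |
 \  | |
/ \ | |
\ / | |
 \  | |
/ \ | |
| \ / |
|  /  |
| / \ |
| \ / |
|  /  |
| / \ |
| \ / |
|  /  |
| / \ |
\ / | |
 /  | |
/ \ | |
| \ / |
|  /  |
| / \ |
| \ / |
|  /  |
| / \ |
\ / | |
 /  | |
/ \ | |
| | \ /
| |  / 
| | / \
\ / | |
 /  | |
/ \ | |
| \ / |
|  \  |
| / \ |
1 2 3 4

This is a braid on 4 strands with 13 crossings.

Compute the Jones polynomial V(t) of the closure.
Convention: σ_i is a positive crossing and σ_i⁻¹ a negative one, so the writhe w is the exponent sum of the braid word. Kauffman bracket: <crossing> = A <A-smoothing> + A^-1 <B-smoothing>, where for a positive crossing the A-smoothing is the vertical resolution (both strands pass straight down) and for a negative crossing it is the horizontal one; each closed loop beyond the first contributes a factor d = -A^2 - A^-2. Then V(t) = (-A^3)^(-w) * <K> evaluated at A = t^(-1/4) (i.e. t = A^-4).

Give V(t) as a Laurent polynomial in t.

-t^7 + t^6 - t^5 + t^4 + t^2

Derivation:
Reading the diagram top to bottom ('/'-over between positions i,i+1 = s_i, '\'-over = s_i^-1): braid word = s2 s1^-1 s1^-1 s2 s2 s2 s1 s2 s2 s1 s3 s1 s2^-1.
The presented braid s2 s1^-1 s1^-1 s2 s2 s2 s1 s2 s2 s1 s3 s1 s2^-1 on 4 strands reduces by inverse Markov moves (closure unchanged at each step):
  Deconjugate: the word is γ·β·γ⁻¹ with γ = s2 s1^-1 (prefix) and γ⁻¹ = s1 s2^-1 (suffix); strip both.
  Destabilize: the word has the form β·s3 where s3 occurs only as the final letter (β ∈ B_3); drop it and the last strand → 3 strands.
  Deconjugate: the word is γ·β·γ⁻¹ with γ = s1^-1 (prefix) and γ⁻¹ = s1 (suffix); strip both.
Reduced to β = s2 s2 s2 s1 s2 s2 on 3 strands, 6 crossings.
Compute on β:
Braid: s2 s2 s2 s1 s2 s2 on 3 strands, 6 crossings.
Writhe w = (#positive) - (#negative) = 6 - 0 = 6.
State-sum expansion of <K>. There are 2^6 = 64 states.
Each crossing splits two ways (0=vertical, 1=horizontal). The state's weight is A^(#A-smoothings - #B-smoothings) * d^(loops - 1).
Tabulate the states by total A-exponent and number of loops L (A-exp: L × count):
  A^6: L=3 ×1
  A^4: L=2 ×6
  A^2: L=1 ×5, L=3 ×10
  A^0: L=2 ×10, L=4 ×10
  A^-2: L=3 ×10, L=5 ×5
  A^-4: L=4 ×5, L=6 ×1
  A^-6: L=5 ×1
Each group contributes A^e * Σ count * d^(L-1):
Powers of d = -A^2 - A^-2: d^2 = A^4 + 2 + A^-4; d^3 = -A^6 - 3*A^2 - 3*A^-2 - A^-6; d^4 = A^8 + 4*A^4 + 6 + 4*A^-4 + A^-8; d^5 = -A^10 - 5*A^6 - 10*A^2 - 10*A^-2 - 5*A^-6 - A^-10.
  A^6 * (d^2) = A^10 + 2*A^6 + A^2
  A^4 * (6*d) = -6*A^6 - 6*A^2
  A^2 * (5 + 10*d^2) = 10*A^6 + 25*A^2 + 10*A^-2
  A^0 * (10*d + 10*d^3) = -10*A^6 - 40*A^2 - 40*A^-2 - 10*A^-6
  A^-2 * (10*d^2 + 5*d^4) = 5*A^6 + 30*A^2 + 50*A^-2 + 30*A^-6 + 5*A^-10
  A^-4 * (5*d^3 + d^5) = -A^6 - 10*A^2 - 25*A^-2 - 25*A^-6 - 10*A^-10 - A^-14
  A^-6 * (d^4) = A^2 + 4*A^-2 + 6*A^-6 + 4*A^-10 + A^-14
Summing the groups: <K> = A^10 + A^2 - A^-2 + A^-6 - A^-10
Normalise by the writhe: (-A^3)^(-w) = (-A^3)^(-6) = A^-18, so f(A) = A^-18 * <K> = A^-8 + A^-16 - A^-20 + A^-24 - A^-28.
Substitute A = t^(-1/4), i.e. A^e → t^(-e/4): V(t) = -t^7 + t^6 - t^5 + t^4 + t^2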